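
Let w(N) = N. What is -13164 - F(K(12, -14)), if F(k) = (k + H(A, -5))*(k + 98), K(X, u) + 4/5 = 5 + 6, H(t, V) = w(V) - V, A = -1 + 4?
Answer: -356691/25 ≈ -14268.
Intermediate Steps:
A = 3
H(t, V) = 0 (H(t, V) = V - V = 0)
K(X, u) = 51/5 (K(X, u) = -4/5 + (5 + 6) = -4/5 + 11 = 51/5)
F(k) = k*(98 + k) (F(k) = (k + 0)*(k + 98) = k*(98 + k))
-13164 - F(K(12, -14)) = -13164 - 51*(98 + 51/5)/5 = -13164 - 51*541/(5*5) = -13164 - 1*27591/25 = -13164 - 27591/25 = -356691/25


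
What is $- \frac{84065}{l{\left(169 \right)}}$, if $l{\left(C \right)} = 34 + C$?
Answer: $- \frac{84065}{203} \approx -414.11$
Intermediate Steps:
$- \frac{84065}{l{\left(169 \right)}} = - \frac{84065}{34 + 169} = - \frac{84065}{203}$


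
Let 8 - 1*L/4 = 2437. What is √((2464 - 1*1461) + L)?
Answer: I*√8713 ≈ 93.344*I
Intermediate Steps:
L = -9716 (L = 32 - 4*2437 = 32 - 9748 = -9716)
√((2464 - 1*1461) + L) = √((2464 - 1*1461) - 9716) = √((2464 - 1461) - 9716) = √(1003 - 9716) = √(-8713) = I*√8713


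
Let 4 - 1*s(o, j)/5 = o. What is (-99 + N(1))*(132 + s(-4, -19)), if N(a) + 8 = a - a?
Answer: -18404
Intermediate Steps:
N(a) = -8 (N(a) = -8 + (a - a) = -8 + 0 = -8)
s(o, j) = 20 - 5*o
(-99 + N(1))*(132 + s(-4, -19)) = (-99 - 8)*(132 + (20 - 5*(-4))) = -107*(132 + (20 + 20)) = -107*(132 + 40) = -107*172 = -18404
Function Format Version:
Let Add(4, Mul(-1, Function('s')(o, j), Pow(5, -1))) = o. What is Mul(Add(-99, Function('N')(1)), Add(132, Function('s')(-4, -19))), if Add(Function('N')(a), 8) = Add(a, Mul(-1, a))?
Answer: -18404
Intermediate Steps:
Function('N')(a) = -8 (Function('N')(a) = Add(-8, Add(a, Mul(-1, a))) = Add(-8, 0) = -8)
Function('s')(o, j) = Add(20, Mul(-5, o))
Mul(Add(-99, Function('N')(1)), Add(132, Function('s')(-4, -19))) = Mul(Add(-99, -8), Add(132, Add(20, Mul(-5, -4)))) = Mul(-107, Add(132, Add(20, 20))) = Mul(-107, Add(132, 40)) = Mul(-107, 172) = -18404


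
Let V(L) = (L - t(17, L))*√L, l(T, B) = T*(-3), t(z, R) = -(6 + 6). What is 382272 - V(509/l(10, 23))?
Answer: 382272 + 149*I*√15270/900 ≈ 3.8227e+5 + 20.458*I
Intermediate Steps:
t(z, R) = -12 (t(z, R) = -1*12 = -12)
l(T, B) = -3*T
V(L) = √L*(12 + L) (V(L) = (L - 1*(-12))*√L = (L + 12)*√L = (12 + L)*√L = √L*(12 + L))
382272 - V(509/l(10, 23)) = 382272 - √(509/((-3*10)))*(12 + 509/((-3*10))) = 382272 - √(509/(-30))*(12 + 509/(-30)) = 382272 - √(509*(-1/30))*(12 + 509*(-1/30)) = 382272 - √(-509/30)*(12 - 509/30) = 382272 - I*√15270/30*(-149)/30 = 382272 - (-149)*I*√15270/900 = 382272 + 149*I*√15270/900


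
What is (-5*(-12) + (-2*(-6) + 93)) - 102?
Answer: 63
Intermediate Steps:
(-5*(-12) + (-2*(-6) + 93)) - 102 = (60 + (12 + 93)) - 102 = (60 + 105) - 102 = 165 - 102 = 63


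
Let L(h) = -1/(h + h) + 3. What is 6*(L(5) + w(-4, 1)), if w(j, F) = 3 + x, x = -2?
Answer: 117/5 ≈ 23.400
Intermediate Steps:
w(j, F) = 1 (w(j, F) = 3 - 2 = 1)
L(h) = 3 - 1/(2*h) (L(h) = -1/(2*h) + 3 = 3 - 1/(2*h))
6*(L(5) + w(-4, 1)) = 6*((3 - 1/2/5) + 1) = 6*((3 - 1/2*1/5) + 1) = 6*((3 - 1/10) + 1) = 6*(29/10 + 1) = 6*(39/10) = 117/5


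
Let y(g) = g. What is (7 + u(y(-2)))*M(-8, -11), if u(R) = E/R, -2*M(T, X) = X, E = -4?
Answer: 99/2 ≈ 49.500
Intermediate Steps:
M(T, X) = -X/2
u(R) = -4/R
(7 + u(y(-2)))*M(-8, -11) = (7 - 4/(-2))*(-½*(-11)) = (7 - 4*(-½))*(11/2) = (7 + 2)*(11/2) = 9*(11/2) = 99/2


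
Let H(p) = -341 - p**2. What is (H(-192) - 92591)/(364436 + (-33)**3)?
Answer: -129796/328499 ≈ -0.39512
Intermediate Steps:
(H(-192) - 92591)/(364436 + (-33)**3) = ((-341 - 1*(-192)**2) - 92591)/(364436 + (-33)**3) = ((-341 - 1*36864) - 92591)/(364436 - 35937) = ((-341 - 36864) - 92591)/328499 = (-37205 - 92591)*(1/328499) = -129796*1/328499 = -129796/328499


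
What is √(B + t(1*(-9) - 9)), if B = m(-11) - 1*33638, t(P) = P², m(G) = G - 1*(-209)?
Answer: 2*I*√8279 ≈ 181.98*I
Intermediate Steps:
m(G) = 209 + G (m(G) = G + 209 = 209 + G)
B = -33440 (B = (209 - 11) - 1*33638 = 198 - 33638 = -33440)
√(B + t(1*(-9) - 9)) = √(-33440 + (1*(-9) - 9)²) = √(-33440 + (-9 - 9)²) = √(-33440 + (-18)²) = √(-33440 + 324) = √(-33116) = 2*I*√8279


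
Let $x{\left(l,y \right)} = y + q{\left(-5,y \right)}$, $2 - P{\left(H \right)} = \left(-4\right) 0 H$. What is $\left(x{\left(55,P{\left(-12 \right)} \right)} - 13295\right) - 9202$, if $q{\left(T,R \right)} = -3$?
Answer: $-22498$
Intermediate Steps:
$P{\left(H \right)} = 2$ ($P{\left(H \right)} = 2 - \left(-4\right) 0 H = 2 - 0 H = 2 - 0 = 2 + 0 = 2$)
$x{\left(l,y \right)} = -3 + y$ ($x{\left(l,y \right)} = y - 3 = -3 + y$)
$\left(x{\left(55,P{\left(-12 \right)} \right)} - 13295\right) - 9202 = \left(\left(-3 + 2\right) - 13295\right) - 9202 = \left(-1 - 13295\right) - 9202 = -13296 - 9202 = -22498$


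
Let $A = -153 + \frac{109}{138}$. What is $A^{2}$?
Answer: $\frac{441210025}{19044} \approx 23168.0$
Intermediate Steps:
$A = - \frac{21005}{138}$ ($A = -153 + 109 \cdot \frac{1}{138} = -153 + \frac{109}{138} = - \frac{21005}{138} \approx -152.21$)
$A^{2} = \left(- \frac{21005}{138}\right)^{2} = \frac{441210025}{19044}$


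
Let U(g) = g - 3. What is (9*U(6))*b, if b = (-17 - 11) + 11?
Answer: -459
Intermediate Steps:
U(g) = -3 + g
b = -17 (b = -28 + 11 = -17)
(9*U(6))*b = (9*(-3 + 6))*(-17) = (9*3)*(-17) = 27*(-17) = -459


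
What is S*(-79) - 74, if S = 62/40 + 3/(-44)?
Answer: -21017/110 ≈ -191.06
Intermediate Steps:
S = 163/110 (S = 62*(1/40) + 3*(-1/44) = 31/20 - 3/44 = 163/110 ≈ 1.4818)
S*(-79) - 74 = (163/110)*(-79) - 74 = -12877/110 - 74 = -21017/110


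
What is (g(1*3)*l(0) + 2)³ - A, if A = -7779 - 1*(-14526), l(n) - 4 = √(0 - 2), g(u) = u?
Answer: -4759 + 1710*I*√2 ≈ -4759.0 + 2418.3*I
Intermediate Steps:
l(n) = 4 + I*√2 (l(n) = 4 + √(0 - 2) = 4 + √(-2) = 4 + I*√2)
A = 6747 (A = -7779 + 14526 = 6747)
(g(1*3)*l(0) + 2)³ - A = ((1*3)*(4 + I*√2) + 2)³ - 1*6747 = (3*(4 + I*√2) + 2)³ - 6747 = ((12 + 3*I*√2) + 2)³ - 6747 = (14 + 3*I*√2)³ - 6747 = -6747 + (14 + 3*I*√2)³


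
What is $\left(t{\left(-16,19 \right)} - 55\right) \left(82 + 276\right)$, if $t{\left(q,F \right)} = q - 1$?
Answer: $-25776$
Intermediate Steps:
$t{\left(q,F \right)} = -1 + q$ ($t{\left(q,F \right)} = q - 1 = -1 + q$)
$\left(t{\left(-16,19 \right)} - 55\right) \left(82 + 276\right) = \left(\left(-1 - 16\right) - 55\right) \left(82 + 276\right) = \left(-17 - 55\right) 358 = \left(-72\right) 358 = -25776$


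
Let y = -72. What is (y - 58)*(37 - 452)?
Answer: 53950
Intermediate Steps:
(y - 58)*(37 - 452) = (-72 - 58)*(37 - 452) = -130*(-415) = 53950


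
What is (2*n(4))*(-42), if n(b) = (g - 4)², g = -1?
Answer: -2100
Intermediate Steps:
n(b) = 25 (n(b) = (-1 - 4)² = (-5)² = 25)
(2*n(4))*(-42) = (2*25)*(-42) = 50*(-42) = -2100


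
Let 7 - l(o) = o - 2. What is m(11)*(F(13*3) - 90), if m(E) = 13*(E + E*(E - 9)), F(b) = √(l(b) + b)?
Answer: -37323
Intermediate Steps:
l(o) = 9 - o (l(o) = 7 - (o - 2) = 7 - (-2 + o) = 7 + (2 - o) = 9 - o)
F(b) = 3 (F(b) = √((9 - b) + b) = √9 = 3)
m(E) = 13*E + 13*E*(-9 + E) (m(E) = 13*(E + E*(-9 + E)) = 13*E + 13*E*(-9 + E))
m(11)*(F(13*3) - 90) = (13*11*(-8 + 11))*(3 - 90) = (13*11*3)*(-87) = 429*(-87) = -37323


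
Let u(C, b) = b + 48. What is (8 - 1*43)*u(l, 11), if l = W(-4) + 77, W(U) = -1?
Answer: -2065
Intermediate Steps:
l = 76 (l = -1 + 77 = 76)
u(C, b) = 48 + b
(8 - 1*43)*u(l, 11) = (8 - 1*43)*(48 + 11) = (8 - 43)*59 = -35*59 = -2065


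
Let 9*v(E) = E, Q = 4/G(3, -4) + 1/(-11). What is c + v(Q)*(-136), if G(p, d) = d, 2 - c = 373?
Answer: -11699/33 ≈ -354.52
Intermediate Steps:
c = -371 (c = 2 - 1*373 = 2 - 373 = -371)
Q = -12/11 (Q = 4/(-4) + 1/(-11) = 4*(-¼) + 1*(-1/11) = -1 - 1/11 = -12/11 ≈ -1.0909)
v(E) = E/9
c + v(Q)*(-136) = -371 + ((⅑)*(-12/11))*(-136) = -371 - 4/33*(-136) = -371 + 544/33 = -11699/33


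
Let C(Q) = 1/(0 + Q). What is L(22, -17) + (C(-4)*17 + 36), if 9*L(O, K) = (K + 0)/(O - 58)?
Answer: 2576/81 ≈ 31.802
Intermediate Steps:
C(Q) = 1/Q
L(O, K) = K/(9*(-58 + O)) (L(O, K) = ((K + 0)/(O - 58))/9 = (K/(-58 + O))/9 = K/(9*(-58 + O)))
L(22, -17) + (C(-4)*17 + 36) = (⅑)*(-17)/(-58 + 22) + (17/(-4) + 36) = (⅑)*(-17)/(-36) + (-¼*17 + 36) = (⅑)*(-17)*(-1/36) + (-17/4 + 36) = 17/324 + 127/4 = 2576/81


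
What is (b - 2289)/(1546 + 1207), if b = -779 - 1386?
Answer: -4454/2753 ≈ -1.6179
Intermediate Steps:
b = -2165
(b - 2289)/(1546 + 1207) = (-2165 - 2289)/(1546 + 1207) = -4454/2753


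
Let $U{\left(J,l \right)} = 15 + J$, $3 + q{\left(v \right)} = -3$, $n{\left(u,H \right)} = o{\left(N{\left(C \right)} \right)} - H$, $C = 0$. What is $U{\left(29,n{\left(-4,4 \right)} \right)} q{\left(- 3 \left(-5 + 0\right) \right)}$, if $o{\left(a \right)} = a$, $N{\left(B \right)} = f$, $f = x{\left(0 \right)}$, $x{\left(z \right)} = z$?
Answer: $-264$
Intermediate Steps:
$f = 0$
$N{\left(B \right)} = 0$
$n{\left(u,H \right)} = - H$ ($n{\left(u,H \right)} = 0 - H = - H$)
$q{\left(v \right)} = -6$ ($q{\left(v \right)} = -3 - 3 = -6$)
$U{\left(29,n{\left(-4,4 \right)} \right)} q{\left(- 3 \left(-5 + 0\right) \right)} = \left(15 + 29\right) \left(-6\right) = 44 \left(-6\right) = -264$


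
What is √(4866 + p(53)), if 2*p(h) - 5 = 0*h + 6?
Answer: √19486/2 ≈ 69.796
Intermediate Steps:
p(h) = 11/2 (p(h) = 5/2 + (0*h + 6)/2 = 5/2 + (0 + 6)/2 = 5/2 + (½)*6 = 5/2 + 3 = 11/2)
√(4866 + p(53)) = √(4866 + 11/2) = √(9743/2) = √19486/2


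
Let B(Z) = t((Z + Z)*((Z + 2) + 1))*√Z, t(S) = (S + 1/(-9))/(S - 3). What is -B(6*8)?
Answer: -176252*√3/44037 ≈ -6.9323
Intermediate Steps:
t(S) = (-⅑ + S)/(-3 + S) (t(S) = (S - ⅑)/(-3 + S) = (-⅑ + S)/(-3 + S))
B(Z) = √Z*(-⅑ + 2*Z*(3 + Z))/(-3 + 2*Z*(3 + Z)) (B(Z) = ((-⅑ + (Z + Z)*((Z + 2) + 1))/(-3 + (Z + Z)*((Z + 2) + 1)))*√Z = ((-⅑ + (2*Z)*((2 + Z) + 1))/(-3 + (2*Z)*((2 + Z) + 1)))*√Z = ((-⅑ + (2*Z)*(3 + Z))/(-3 + (2*Z)*(3 + Z)))*√Z = ((-⅑ + 2*Z*(3 + Z))/(-3 + 2*Z*(3 + Z)))*√Z = √Z*(-⅑ + 2*Z*(3 + Z))/(-3 + 2*Z*(3 + Z)))
-B(6*8) = -√(6*8)*(-1 + 18*(6*8)*(3 + 6*8))/(9*(-3 + 2*(6*8)*(3 + 6*8))) = -√48*(-1 + 18*48*(3 + 48))/(9*(-3 + 2*48*(3 + 48))) = -4*√3*(-1 + 18*48*51)/(9*(-3 + 2*48*51)) = -4*√3*(-1 + 44064)/(9*(-3 + 4896)) = -4*√3*44063/(9*4893) = -176252*√3/44037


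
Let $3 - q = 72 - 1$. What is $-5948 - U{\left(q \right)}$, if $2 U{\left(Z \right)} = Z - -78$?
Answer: $-5953$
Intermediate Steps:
$q = -68$ ($q = 3 - \left(72 - 1\right) = 3 - 71 = -68$)
$U{\left(Z \right)} = 39 + \frac{Z}{2}$ ($U{\left(Z \right)} = \frac{Z - -78}{2} = \frac{Z + 78}{2} = \frac{78 + Z}{2} = 39 + \frac{Z}{2}$)
$-5948 - U{\left(q \right)} = -5948 - \left(39 + \frac{1}{2} \left(-68\right)\right) = -5948 - \left(39 - 34\right) = -5948 - 5 = -5953$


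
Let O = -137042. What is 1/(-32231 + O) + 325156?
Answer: 55040131587/169273 ≈ 3.2516e+5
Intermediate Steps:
1/(-32231 + O) + 325156 = 1/(-32231 - 137042) + 325156 = 1/(-169273) + 325156 = -1/169273 + 325156 = 55040131587/169273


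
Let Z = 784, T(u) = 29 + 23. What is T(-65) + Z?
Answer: 836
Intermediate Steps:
T(u) = 52
T(-65) + Z = 52 + 784 = 836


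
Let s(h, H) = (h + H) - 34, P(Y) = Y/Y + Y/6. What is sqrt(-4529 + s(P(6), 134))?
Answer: I*sqrt(4427) ≈ 66.536*I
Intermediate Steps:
P(Y) = 1 + Y/6 (P(Y) = 1 + Y*(1/6) = 1 + Y/6)
s(h, H) = -34 + H + h (s(h, H) = (H + h) - 34 = -34 + H + h)
sqrt(-4529 + s(P(6), 134)) = sqrt(-4529 + (-34 + 134 + (1 + (1/6)*6))) = sqrt(-4529 + (-34 + 134 + (1 + 1))) = sqrt(-4529 + (-34 + 134 + 2)) = sqrt(-4529 + 102) = sqrt(-4427) = I*sqrt(4427)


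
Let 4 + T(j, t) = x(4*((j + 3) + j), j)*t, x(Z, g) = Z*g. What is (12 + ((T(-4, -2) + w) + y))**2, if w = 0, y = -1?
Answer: 23409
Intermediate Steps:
T(j, t) = -4 + j*t*(12 + 8*j) (T(j, t) = -4 + ((4*((j + 3) + j))*j)*t = -4 + ((4*((3 + j) + j))*j)*t = -4 + ((4*(3 + 2*j))*j)*t = -4 + ((12 + 8*j)*j)*t = -4 + (j*(12 + 8*j))*t = -4 + j*t*(12 + 8*j))
(12 + ((T(-4, -2) + w) + y))**2 = (12 + (((-4 + 4*(-4)*(-2)*(3 + 2*(-4))) + 0) - 1))**2 = (12 + (((-4 + 4*(-4)*(-2)*(3 - 8)) + 0) - 1))**2 = (12 + (((-4 + 4*(-4)*(-2)*(-5)) + 0) - 1))**2 = (12 + (((-4 - 160) + 0) - 1))**2 = (12 + ((-164 + 0) - 1))**2 = (12 + (-164 - 1))**2 = (12 - 165)**2 = (-153)**2 = 23409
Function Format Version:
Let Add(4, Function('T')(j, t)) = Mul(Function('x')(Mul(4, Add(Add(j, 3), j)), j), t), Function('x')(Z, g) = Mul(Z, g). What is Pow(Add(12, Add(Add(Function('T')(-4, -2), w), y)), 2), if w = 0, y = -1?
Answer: 23409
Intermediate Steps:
Function('T')(j, t) = Add(-4, Mul(j, t, Add(12, Mul(8, j)))) (Function('T')(j, t) = Add(-4, Mul(Mul(Mul(4, Add(Add(j, 3), j)), j), t)) = Add(-4, Mul(Mul(Mul(4, Add(Add(3, j), j)), j), t)) = Add(-4, Mul(Mul(Mul(4, Add(3, Mul(2, j))), j), t)) = Add(-4, Mul(Mul(Add(12, Mul(8, j)), j), t)) = Add(-4, Mul(Mul(j, Add(12, Mul(8, j))), t)) = Add(-4, Mul(j, t, Add(12, Mul(8, j)))))
Pow(Add(12, Add(Add(Function('T')(-4, -2), w), y)), 2) = Pow(Add(12, Add(Add(Add(-4, Mul(4, -4, -2, Add(3, Mul(2, -4)))), 0), -1)), 2) = Pow(Add(12, Add(Add(Add(-4, Mul(4, -4, -2, Add(3, -8))), 0), -1)), 2) = Pow(Add(12, Add(Add(Add(-4, Mul(4, -4, -2, -5)), 0), -1)), 2) = Pow(Add(12, Add(Add(Add(-4, -160), 0), -1)), 2) = Pow(Add(12, Add(Add(-164, 0), -1)), 2) = Pow(Add(12, Add(-164, -1)), 2) = Pow(Add(12, -165), 2) = Pow(-153, 2) = 23409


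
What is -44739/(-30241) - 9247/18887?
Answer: 565346966/571161767 ≈ 0.98982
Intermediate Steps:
-44739/(-30241) - 9247/18887 = -44739*(-1/30241) - 9247*1/18887 = 44739/30241 - 9247/18887 = 565346966/571161767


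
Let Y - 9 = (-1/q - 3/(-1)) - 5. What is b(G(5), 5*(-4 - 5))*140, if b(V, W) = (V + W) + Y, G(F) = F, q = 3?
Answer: -14000/3 ≈ -4666.7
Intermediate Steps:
Y = 20/3 (Y = 9 + ((-1/3 - 3/(-1)) - 5) = 9 + ((-1*⅓ - 3*(-1)) - 5) = 9 + ((-⅓ + 3) - 5) = 9 + (8/3 - 5) = 9 - 7/3 = 20/3 ≈ 6.6667)
b(V, W) = 20/3 + V + W (b(V, W) = (V + W) + 20/3 = 20/3 + V + W)
b(G(5), 5*(-4 - 5))*140 = (20/3 + 5 + 5*(-4 - 5))*140 = (20/3 + 5 + 5*(-9))*140 = (20/3 + 5 - 45)*140 = -100/3*140 = -14000/3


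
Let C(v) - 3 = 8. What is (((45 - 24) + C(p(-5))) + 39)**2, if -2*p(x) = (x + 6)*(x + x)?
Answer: 5041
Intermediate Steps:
p(x) = -x*(6 + x) (p(x) = -(x + 6)*(x + x)/2 = -(6 + x)*2*x/2 = -x*(6 + x))
C(v) = 11 (C(v) = 3 + 8 = 11)
(((45 - 24) + C(p(-5))) + 39)**2 = (((45 - 24) + 11) + 39)**2 = ((21 + 11) + 39)**2 = (32 + 39)**2 = 71**2 = 5041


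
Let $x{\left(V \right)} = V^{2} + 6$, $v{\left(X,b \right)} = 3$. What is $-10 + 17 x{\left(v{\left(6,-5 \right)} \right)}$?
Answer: $245$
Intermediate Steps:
$x{\left(V \right)} = 6 + V^{2}$
$-10 + 17 x{\left(v{\left(6,-5 \right)} \right)} = -10 + 17 \left(6 + 3^{2}\right) = -10 + 17 \left(6 + 9\right) = -10 + 17 \cdot 15 = -10 + 255 = 245$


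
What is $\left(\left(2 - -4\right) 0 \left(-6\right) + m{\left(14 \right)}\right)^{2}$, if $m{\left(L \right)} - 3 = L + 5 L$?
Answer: $7569$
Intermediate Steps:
$m{\left(L \right)} = 3 + 6 L$ ($m{\left(L \right)} = 3 + \left(L + 5 L\right) = 3 + 6 L$)
$\left(\left(2 - -4\right) 0 \left(-6\right) + m{\left(14 \right)}\right)^{2} = \left(\left(2 - -4\right) 0 \left(-6\right) + \left(3 + 6 \cdot 14\right)\right)^{2} = \left(\left(2 + 4\right) 0 \left(-6\right) + \left(3 + 84\right)\right)^{2} = \left(6 \cdot 0 \left(-6\right) + 87\right)^{2} = \left(0 \left(-6\right) + 87\right)^{2} = \left(0 + 87\right)^{2} = 87^{2} = 7569$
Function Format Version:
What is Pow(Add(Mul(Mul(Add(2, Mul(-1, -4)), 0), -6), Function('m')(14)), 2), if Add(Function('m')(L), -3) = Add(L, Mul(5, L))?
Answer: 7569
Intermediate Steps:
Function('m')(L) = Add(3, Mul(6, L)) (Function('m')(L) = Add(3, Add(L, Mul(5, L))) = Add(3, Mul(6, L)))
Pow(Add(Mul(Mul(Add(2, Mul(-1, -4)), 0), -6), Function('m')(14)), 2) = Pow(Add(Mul(Mul(Add(2, Mul(-1, -4)), 0), -6), Add(3, Mul(6, 14))), 2) = Pow(Add(Mul(Mul(Add(2, 4), 0), -6), Add(3, 84)), 2) = Pow(Add(Mul(Mul(6, 0), -6), 87), 2) = Pow(Add(Mul(0, -6), 87), 2) = Pow(Add(0, 87), 2) = Pow(87, 2) = 7569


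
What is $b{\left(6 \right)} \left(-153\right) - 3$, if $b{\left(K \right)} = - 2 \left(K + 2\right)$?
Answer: $2445$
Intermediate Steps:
$b{\left(K \right)} = -4 - 2 K$ ($b{\left(K \right)} = - 2 \left(2 + K\right) = -4 - 2 K$)
$b{\left(6 \right)} \left(-153\right) - 3 = \left(-4 - 12\right) \left(-153\right) - 3 = \left(-16\right) \left(-153\right) - 3 = 2448 - 3 = 2445$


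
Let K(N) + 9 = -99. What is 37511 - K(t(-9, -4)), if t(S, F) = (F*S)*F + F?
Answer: 37619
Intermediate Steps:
t(S, F) = F + S*F**2 (t(S, F) = S*F**2 + F = F + S*F**2)
K(N) = -108 (K(N) = -9 - 99 = -108)
37511 - K(t(-9, -4)) = 37511 - 1*(-108) = 37511 + 108 = 37619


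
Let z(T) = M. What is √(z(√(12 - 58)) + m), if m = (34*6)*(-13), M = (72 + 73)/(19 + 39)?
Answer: I*√10598/2 ≈ 51.473*I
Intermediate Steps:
M = 5/2 (M = 145/58 = 145*(1/58) = 5/2 ≈ 2.5000)
m = -2652 (m = 204*(-13) = -2652)
z(T) = 5/2
√(z(√(12 - 58)) + m) = √(5/2 - 2652) = √(-5299/2) = I*√10598/2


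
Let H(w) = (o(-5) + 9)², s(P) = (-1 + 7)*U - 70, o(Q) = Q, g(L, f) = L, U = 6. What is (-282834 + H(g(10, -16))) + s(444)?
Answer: -282852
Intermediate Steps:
s(P) = -34 (s(P) = (-1 + 7)*6 - 70 = 6*6 - 70 = 36 - 70 = -34)
H(w) = 16 (H(w) = (-5 + 9)² = 4² = 16)
(-282834 + H(g(10, -16))) + s(444) = (-282834 + 16) - 34 = -282818 - 34 = -282852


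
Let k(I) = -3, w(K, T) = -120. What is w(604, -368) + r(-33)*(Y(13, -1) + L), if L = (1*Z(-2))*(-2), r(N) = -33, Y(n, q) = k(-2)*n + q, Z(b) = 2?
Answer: 1332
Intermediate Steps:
Y(n, q) = q - 3*n (Y(n, q) = -3*n + q = q - 3*n)
L = -4 (L = (1*2)*(-2) = 2*(-2) = -4)
w(604, -368) + r(-33)*(Y(13, -1) + L) = -120 - 33*((-1 - 3*13) - 4) = -120 - 33*((-1 - 39) - 4) = -120 - 33*(-40 - 4) = -120 - 33*(-44) = -120 + 1452 = 1332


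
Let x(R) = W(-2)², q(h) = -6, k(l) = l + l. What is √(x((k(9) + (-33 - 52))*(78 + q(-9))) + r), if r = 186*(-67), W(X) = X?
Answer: I*√12458 ≈ 111.62*I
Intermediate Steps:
k(l) = 2*l
r = -12462
x(R) = 4 (x(R) = (-2)² = 4)
√(x((k(9) + (-33 - 52))*(78 + q(-9))) + r) = √(4 - 12462) = √(-12458) = I*√12458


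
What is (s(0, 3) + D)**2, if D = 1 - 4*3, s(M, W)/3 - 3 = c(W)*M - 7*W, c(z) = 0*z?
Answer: 4225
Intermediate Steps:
c(z) = 0
s(M, W) = 9 - 21*W (s(M, W) = 9 + 3*(0*M - 7*W) = 9 + 3*(0 - 7*W) = 9 + 3*(-7*W) = 9 - 21*W)
D = -11 (D = 1 - 12 = -11)
(s(0, 3) + D)**2 = ((9 - 21*3) - 11)**2 = ((9 - 63) - 11)**2 = (-54 - 11)**2 = (-65)**2 = 4225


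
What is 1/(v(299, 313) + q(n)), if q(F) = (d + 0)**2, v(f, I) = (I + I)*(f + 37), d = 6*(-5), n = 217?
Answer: 1/211236 ≈ 4.7340e-6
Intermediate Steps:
d = -30
v(f, I) = 2*I*(37 + f) (v(f, I) = (2*I)*(37 + f) = 2*I*(37 + f))
q(F) = 900 (q(F) = (-30 + 0)**2 = (-30)**2 = 900)
1/(v(299, 313) + q(n)) = 1/(2*313*(37 + 299) + 900) = 1/(2*313*336 + 900) = 1/(210336 + 900) = 1/211236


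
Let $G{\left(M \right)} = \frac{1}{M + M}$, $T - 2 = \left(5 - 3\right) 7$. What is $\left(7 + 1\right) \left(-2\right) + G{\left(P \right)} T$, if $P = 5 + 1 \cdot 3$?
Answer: $-15$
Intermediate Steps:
$T = 16$ ($T = 2 + \left(5 - 3\right) 7 = 2 + 2 \cdot 7 = 2 + 14 = 16$)
$P = 8$ ($P = 5 + 3 = 8$)
$G{\left(M \right)} = \frac{1}{2 M}$
$\left(7 + 1\right) \left(-2\right) + G{\left(P \right)} T = \left(7 + 1\right) \left(-2\right) + \frac{1}{2 \cdot 8} \cdot 16 = 8 \left(-2\right) + \frac{1}{2} \cdot \frac{1}{8} \cdot 16 = -16 + \frac{1}{16} \cdot 16 = -16 + 1 = -15$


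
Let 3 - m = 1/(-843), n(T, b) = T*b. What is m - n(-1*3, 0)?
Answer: 2530/843 ≈ 3.0012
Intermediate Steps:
m = 2530/843 (m = 3 - 1/(-843) = 3 - 1*(-1/843) = 3 + 1/843 = 2530/843 ≈ 3.0012)
m - n(-1*3, 0) = 2530/843 - (-1*3)*0 = 2530/843 - (-3)*0 = 2530/843 - 1*0 = 2530/843 + 0 = 2530/843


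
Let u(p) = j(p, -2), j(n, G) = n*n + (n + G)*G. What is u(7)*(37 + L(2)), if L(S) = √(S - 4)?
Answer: 1443 + 39*I*√2 ≈ 1443.0 + 55.154*I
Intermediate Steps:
j(n, G) = n² + G*(G + n) (j(n, G) = n² + (G + n)*G = n² + G*(G + n))
u(p) = 4 + p² - 2*p (u(p) = (-2)² + p² - 2*p = 4 + p² - 2*p)
L(S) = √(-4 + S)
u(7)*(37 + L(2)) = (4 + 7² - 2*7)*(37 + √(-4 + 2)) = (4 + 49 - 14)*(37 + √(-2)) = 39*(37 + I*√2) = 1443 + 39*I*√2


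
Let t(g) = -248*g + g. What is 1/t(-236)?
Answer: 1/58292 ≈ 1.7155e-5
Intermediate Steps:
t(g) = -247*g
1/t(-236) = 1/(-247*(-236)) = 1/58292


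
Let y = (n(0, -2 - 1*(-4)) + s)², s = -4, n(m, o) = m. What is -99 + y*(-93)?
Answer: -1587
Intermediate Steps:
y = 16 (y = (0 - 4)² = (-4)² = 16)
-99 + y*(-93) = -99 + 16*(-93) = -99 - 1488 = -1587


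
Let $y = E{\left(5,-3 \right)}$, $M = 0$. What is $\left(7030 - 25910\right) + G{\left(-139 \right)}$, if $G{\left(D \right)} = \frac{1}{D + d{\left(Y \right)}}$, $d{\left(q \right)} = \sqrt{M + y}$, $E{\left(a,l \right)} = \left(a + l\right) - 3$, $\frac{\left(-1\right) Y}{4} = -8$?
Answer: $- \frac{364799499}{19322} - \frac{i}{19322} \approx -18880.0 - 5.1754 \cdot 10^{-5} i$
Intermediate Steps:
$Y = 32$ ($Y = \left(-4\right) \left(-8\right) = 32$)
$E{\left(a,l \right)} = -3 + a + l$
$y = -1$ ($y = -3 + 5 - 3 = -1$)
$d{\left(q \right)} = i$ ($d{\left(q \right)} = \sqrt{0 - 1} = \sqrt{-1} = i$)
$G{\left(D \right)} = \frac{1}{i + D}$ ($G{\left(D \right)} = \frac{1}{D + i} = \frac{1}{i + D}$)
$\left(7030 - 25910\right) + G{\left(-139 \right)} = \left(7030 - 25910\right) + \frac{1}{i - 139} = -18880 + \frac{1}{-139 + i} = -18880 + \frac{-139 - i}{19322}$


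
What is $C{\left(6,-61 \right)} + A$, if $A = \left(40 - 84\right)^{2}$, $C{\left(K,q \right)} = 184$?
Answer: $2120$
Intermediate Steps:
$A = 1936$ ($A = \left(40 - 84\right)^{2} = \left(-44\right)^{2} = 1936$)
$C{\left(6,-61 \right)} + A = 184 + 1936 = 2120$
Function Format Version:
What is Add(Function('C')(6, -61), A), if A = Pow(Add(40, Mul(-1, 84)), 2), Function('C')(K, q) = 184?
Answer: 2120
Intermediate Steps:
A = 1936 (A = Pow(Add(40, -84), 2) = Pow(-44, 2) = 1936)
Add(Function('C')(6, -61), A) = Add(184, 1936) = 2120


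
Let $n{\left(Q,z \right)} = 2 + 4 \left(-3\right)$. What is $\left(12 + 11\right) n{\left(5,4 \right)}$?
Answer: $-230$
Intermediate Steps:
$n{\left(Q,z \right)} = -10$ ($n{\left(Q,z \right)} = 2 - 12 = -10$)
$\left(12 + 11\right) n{\left(5,4 \right)} = \left(12 + 11\right) \left(-10\right) = 23 \left(-10\right) = -230$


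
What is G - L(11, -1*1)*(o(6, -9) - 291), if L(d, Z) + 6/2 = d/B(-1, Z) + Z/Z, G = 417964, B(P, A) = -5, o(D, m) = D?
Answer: 416767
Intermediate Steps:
L(d, Z) = -2 - d/5 (L(d, Z) = -3 + (d/(-5) + Z/Z) = -3 + (d*(-⅕) + 1) = -3 + (-d/5 + 1) = -3 + (1 - d/5) = -2 - d/5)
G - L(11, -1*1)*(o(6, -9) - 291) = 417964 - (-2 - ⅕*11)*(6 - 291) = 417964 - (-2 - 11/5)*(-285) = 417964 - (-21)*(-285)/5 = 417964 - 1*1197 = 417964 - 1197 = 416767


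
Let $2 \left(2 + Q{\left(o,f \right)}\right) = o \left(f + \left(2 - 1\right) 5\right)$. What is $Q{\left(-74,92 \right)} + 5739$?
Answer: $2148$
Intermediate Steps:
$Q{\left(o,f \right)} = -2 + \frac{o \left(5 + f\right)}{2}$ ($Q{\left(o,f \right)} = -2 + \frac{o \left(f + \left(2 - 1\right) 5\right)}{2} = -2 + \frac{o \left(f + 1 \cdot 5\right)}{2} = -2 + \frac{o \left(f + 5\right)}{2} = -2 + \frac{o \left(5 + f\right)}{2}$)
$Q{\left(-74,92 \right)} + 5739 = \left(-2 + \frac{5}{2} \left(-74\right) + \frac{1}{2} \cdot 92 \left(-74\right)\right) + 5739 = \left(-2 - 185 - 3404\right) + 5739 = -3591 + 5739 = 2148$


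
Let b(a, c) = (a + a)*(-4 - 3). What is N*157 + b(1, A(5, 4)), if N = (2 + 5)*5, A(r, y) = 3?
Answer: 5481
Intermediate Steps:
b(a, c) = -14*a (b(a, c) = (2*a)*(-7) = -14*a)
N = 35 (N = 7*5 = 35)
N*157 + b(1, A(5, 4)) = 35*157 - 14*1 = 5495 - 14 = 5481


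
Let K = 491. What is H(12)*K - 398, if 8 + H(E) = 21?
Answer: 5985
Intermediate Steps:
H(E) = 13 (H(E) = -8 + 21 = 13)
H(12)*K - 398 = 13*491 - 398 = 6383 - 398 = 5985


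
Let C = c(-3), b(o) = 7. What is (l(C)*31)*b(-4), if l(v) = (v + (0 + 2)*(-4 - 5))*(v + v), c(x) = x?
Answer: 27342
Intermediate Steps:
C = -3
l(v) = 2*v*(-18 + v) (l(v) = (v + 2*(-9))*(2*v) = (v - 18)*(2*v) = (-18 + v)*(2*v) = 2*v*(-18 + v))
(l(C)*31)*b(-4) = ((2*(-3)*(-18 - 3))*31)*7 = ((2*(-3)*(-21))*31)*7 = (126*31)*7 = 3906*7 = 27342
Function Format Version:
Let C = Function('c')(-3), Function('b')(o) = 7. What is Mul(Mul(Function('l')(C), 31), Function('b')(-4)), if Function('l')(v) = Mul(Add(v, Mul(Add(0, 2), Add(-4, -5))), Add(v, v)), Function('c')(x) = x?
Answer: 27342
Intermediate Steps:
C = -3
Function('l')(v) = Mul(2, v, Add(-18, v)) (Function('l')(v) = Mul(Add(v, Mul(2, -9)), Mul(2, v)) = Mul(Add(v, -18), Mul(2, v)) = Mul(Add(-18, v), Mul(2, v)) = Mul(2, v, Add(-18, v)))
Mul(Mul(Function('l')(C), 31), Function('b')(-4)) = Mul(Mul(Mul(2, -3, Add(-18, -3)), 31), 7) = Mul(Mul(Mul(2, -3, -21), 31), 7) = Mul(Mul(126, 31), 7) = Mul(3906, 7) = 27342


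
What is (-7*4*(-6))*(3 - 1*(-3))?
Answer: 1008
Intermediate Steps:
(-7*4*(-6))*(3 - 1*(-3)) = (-28*(-6))*(3 + 3) = 168*6 = 1008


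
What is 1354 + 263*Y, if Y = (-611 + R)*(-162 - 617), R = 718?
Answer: -21920485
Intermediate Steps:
Y = -83353 (Y = (-611 + 718)*(-162 - 617) = 107*(-779) = -83353)
1354 + 263*Y = 1354 + 263*(-83353) = 1354 - 21921839 = -21920485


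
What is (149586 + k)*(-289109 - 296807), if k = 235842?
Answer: -225828432048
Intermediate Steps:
(149586 + k)*(-289109 - 296807) = (149586 + 235842)*(-289109 - 296807) = 385428*(-585916) = -225828432048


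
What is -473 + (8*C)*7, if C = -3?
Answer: -641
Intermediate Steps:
-473 + (8*C)*7 = -473 + (8*(-3))*7 = -473 - 24*7 = -473 - 168 = -641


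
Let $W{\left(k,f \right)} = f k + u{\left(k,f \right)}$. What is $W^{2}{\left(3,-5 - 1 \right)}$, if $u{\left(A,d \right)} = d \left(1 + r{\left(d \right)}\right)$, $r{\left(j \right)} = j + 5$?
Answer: $324$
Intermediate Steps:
$r{\left(j \right)} = 5 + j$
$u{\left(A,d \right)} = d \left(6 + d\right)$ ($u{\left(A,d \right)} = d \left(1 + \left(5 + d\right)\right) = d \left(6 + d\right)$)
$W{\left(k,f \right)} = f k + f \left(6 + f\right)$
$W^{2}{\left(3,-5 - 1 \right)} = \left(\left(-5 - 1\right) \left(6 - 6 + 3\right)\right)^{2} = \left(- 6 \left(6 - 6 + 3\right)\right)^{2} = \left(\left(-6\right) 3\right)^{2} = \left(-18\right)^{2} = 324$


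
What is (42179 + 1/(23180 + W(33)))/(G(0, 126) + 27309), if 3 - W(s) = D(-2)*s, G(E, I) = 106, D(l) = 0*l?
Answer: 977835758/635561945 ≈ 1.5385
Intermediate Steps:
D(l) = 0
W(s) = 3 (W(s) = 3 - 0*s = 3 - 1*0 = 3 + 0 = 3)
(42179 + 1/(23180 + W(33)))/(G(0, 126) + 27309) = (42179 + 1/(23180 + 3))/(106 + 27309) = (42179 + 1/23183)/27415 = (42179 + 1/23183)*(1/27415) = (977835758/23183)*(1/27415) = 977835758/635561945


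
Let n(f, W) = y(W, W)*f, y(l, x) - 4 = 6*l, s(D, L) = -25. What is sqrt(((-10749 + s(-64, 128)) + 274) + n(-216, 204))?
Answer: 2*I*sqrt(68937) ≈ 525.12*I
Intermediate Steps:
y(l, x) = 4 + 6*l
n(f, W) = f*(4 + 6*W) (n(f, W) = (4 + 6*W)*f = f*(4 + 6*W))
sqrt(((-10749 + s(-64, 128)) + 274) + n(-216, 204)) = sqrt(((-10749 - 25) + 274) + 2*(-216)*(2 + 3*204)) = sqrt((-10774 + 274) + 2*(-216)*(2 + 612)) = sqrt(-10500 + 2*(-216)*614) = sqrt(-10500 - 265248) = sqrt(-275748) = 2*I*sqrt(68937)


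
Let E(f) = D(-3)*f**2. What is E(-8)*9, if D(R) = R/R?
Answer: 576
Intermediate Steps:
D(R) = 1
E(f) = f**2 (E(f) = 1*f**2 = f**2)
E(-8)*9 = (-8)**2*9 = 64*9 = 576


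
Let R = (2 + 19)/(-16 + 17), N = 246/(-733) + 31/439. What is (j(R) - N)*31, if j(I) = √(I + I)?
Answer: 2643401/321787 + 31*√42 ≈ 209.12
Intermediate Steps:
N = -85271/321787 (N = 246*(-1/733) + 31*(1/439) = -246/733 + 31/439 = -85271/321787 ≈ -0.26499)
R = 21 (R = 21/1 = 21*1 = 21)
j(I) = √2*√I (j(I) = √(2*I) = √2*√I)
(j(R) - N)*31 = (√2*√21 - 1*(-85271/321787))*31 = (√42 + 85271/321787)*31 = (85271/321787 + √42)*31 = 2643401/321787 + 31*√42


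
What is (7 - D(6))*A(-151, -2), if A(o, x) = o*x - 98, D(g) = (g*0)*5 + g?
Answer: 204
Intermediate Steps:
D(g) = g (D(g) = 0*5 + g = 0 + g = g)
A(o, x) = -98 + o*x
(7 - D(6))*A(-151, -2) = (7 - 1*6)*(-98 - 151*(-2)) = (7 - 6)*(-98 + 302) = 1*204 = 204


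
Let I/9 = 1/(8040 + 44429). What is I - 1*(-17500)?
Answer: 918207509/52469 ≈ 17500.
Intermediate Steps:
I = 9/52469 (I = 9/(8040 + 44429) = 9/52469 ≈ 0.00017153)
I - 1*(-17500) = 9/52469 - 1*(-17500) = 9/52469 + 17500 = 918207509/52469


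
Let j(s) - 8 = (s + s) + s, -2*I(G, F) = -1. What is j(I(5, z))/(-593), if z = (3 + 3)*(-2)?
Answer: -19/1186 ≈ -0.016020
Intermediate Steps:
z = -12 (z = 6*(-2) = -12)
I(G, F) = 1/2 (I(G, F) = -1/2*(-1) = 1/2)
j(s) = 8 + 3*s (j(s) = 8 + ((s + s) + s) = 8 + (2*s + s) = 8 + 3*s)
j(I(5, z))/(-593) = (8 + 3*(1/2))/(-593) = (8 + 3/2)*(-1/593) = (19/2)*(-1/593) = -19/1186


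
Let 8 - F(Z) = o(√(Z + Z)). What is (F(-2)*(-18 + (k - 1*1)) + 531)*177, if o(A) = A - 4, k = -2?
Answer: 49383 + 7434*I ≈ 49383.0 + 7434.0*I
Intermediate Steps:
o(A) = -4 + A
F(Z) = 12 - √2*√Z (F(Z) = 8 - (-4 + √(Z + Z)) = 8 - (-4 + √(2*Z)) = 8 - (-4 + √2*√Z) = 8 + (4 - √2*√Z) = 12 - √2*√Z)
(F(-2)*(-18 + (k - 1*1)) + 531)*177 = ((12 - √2*√(-2))*(-18 + (-2 - 1*1)) + 531)*177 = ((12 - √2*I*√2)*(-18 + (-2 - 1)) + 531)*177 = ((12 - 2*I)*(-18 - 3) + 531)*177 = ((12 - 2*I)*(-21) + 531)*177 = ((-252 + 42*I) + 531)*177 = (279 + 42*I)*177 = 49383 + 7434*I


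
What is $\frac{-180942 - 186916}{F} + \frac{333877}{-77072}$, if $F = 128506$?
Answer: $- \frac{35628374769}{4952107216} \approx -7.1946$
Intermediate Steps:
$\frac{-180942 - 186916}{F} + \frac{333877}{-77072} = \frac{-180942 - 186916}{128506} + \frac{333877}{-77072} = \left(-367858\right) \frac{1}{128506} + 333877 \left(- \frac{1}{77072}\right) = - \frac{183929}{64253} - \frac{333877}{77072} = - \frac{35628374769}{4952107216}$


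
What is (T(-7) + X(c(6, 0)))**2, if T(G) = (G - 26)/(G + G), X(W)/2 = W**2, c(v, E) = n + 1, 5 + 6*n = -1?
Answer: 1089/196 ≈ 5.5561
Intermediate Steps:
n = -1 (n = -5/6 + (1/6)*(-1) = -5/6 - 1/6 = -1)
c(v, E) = 0 (c(v, E) = -1 + 1 = 0)
X(W) = 2*W**2
T(G) = (-26 + G)/(2*G) (T(G) = (-26 + G)/((2*G)) = (-26 + G)*(1/(2*G)) = (-26 + G)/(2*G))
(T(-7) + X(c(6, 0)))**2 = ((1/2)*(-26 - 7)/(-7) + 2*0**2)**2 = ((1/2)*(-1/7)*(-33) + 2*0)**2 = (33/14 + 0)**2 = (33/14)**2 = 1089/196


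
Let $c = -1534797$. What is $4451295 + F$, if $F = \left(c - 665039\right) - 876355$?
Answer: $1375104$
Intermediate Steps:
$F = -3076191$ ($F = \left(-1534797 - 665039\right) - 876355 = -2199836 - 876355 = -3076191$)
$4451295 + F = 4451295 - 3076191 = 1375104$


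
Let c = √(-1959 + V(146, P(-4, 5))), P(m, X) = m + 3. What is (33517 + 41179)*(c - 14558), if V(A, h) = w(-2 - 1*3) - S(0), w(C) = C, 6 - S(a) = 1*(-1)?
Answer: -1087424368 + 224088*I*√219 ≈ -1.0874e+9 + 3.3162e+6*I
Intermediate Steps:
S(a) = 7 (S(a) = 6 - (-1) = 6 - 1*(-1) = 6 + 1 = 7)
P(m, X) = 3 + m
V(A, h) = -12 (V(A, h) = (-2 - 1*3) - 1*7 = (-2 - 3) - 7 = -5 - 7 = -12)
c = 3*I*√219 (c = √(-1959 - 12) = √(-1971) = 3*I*√219 ≈ 44.396*I)
(33517 + 41179)*(c - 14558) = (33517 + 41179)*(3*I*√219 - 14558) = 74696*(-14558 + 3*I*√219) = -1087424368 + 224088*I*√219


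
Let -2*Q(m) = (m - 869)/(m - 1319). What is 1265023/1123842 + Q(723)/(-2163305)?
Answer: 815515954162703/724501479307380 ≈ 1.1256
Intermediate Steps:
Q(m) = -(-869 + m)/(2*(-1319 + m)) (Q(m) = -(m - 869)/(2*(m - 1319)) = -(-869 + m)/(2*(-1319 + m)))
1265023/1123842 + Q(723)/(-2163305) = 1265023/1123842 + ((869 - 1*723)/(2*(-1319 + 723)))/(-2163305) = 1265023*(1/1123842) + ((½)*(869 - 723)/(-596))*(-1/2163305) = 1265023/1123842 + ((½)*(-1/596)*146)*(-1/2163305) = 1265023/1123842 - 73/596*(-1/2163305) = 1265023/1123842 + 73/1289329780 = 815515954162703/724501479307380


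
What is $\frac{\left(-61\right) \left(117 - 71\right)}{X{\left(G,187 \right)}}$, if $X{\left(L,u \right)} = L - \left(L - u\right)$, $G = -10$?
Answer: $- \frac{2806}{187} \approx -15.005$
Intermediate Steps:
$X{\left(L,u \right)} = u$
$\frac{\left(-61\right) \left(117 - 71\right)}{X{\left(G,187 \right)}} = \frac{\left(-61\right) \left(117 - 71\right)}{187} = \left(-61\right) 46 \cdot \frac{1}{187} = \left(-2806\right) \frac{1}{187} = - \frac{2806}{187}$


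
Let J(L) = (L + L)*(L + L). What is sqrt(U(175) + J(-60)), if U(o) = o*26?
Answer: 5*sqrt(758) ≈ 137.66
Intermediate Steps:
J(L) = 4*L**2 (J(L) = (2*L)*(2*L) = 4*L**2)
U(o) = 26*o
sqrt(U(175) + J(-60)) = sqrt(26*175 + 4*(-60)**2) = sqrt(4550 + 4*3600) = sqrt(4550 + 14400) = sqrt(18950) = 5*sqrt(758)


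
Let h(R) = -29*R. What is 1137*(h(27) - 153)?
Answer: -1064232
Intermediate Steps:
1137*(h(27) - 153) = 1137*(-29*27 - 153) = 1137*(-783 - 153) = 1137*(-936) = -1064232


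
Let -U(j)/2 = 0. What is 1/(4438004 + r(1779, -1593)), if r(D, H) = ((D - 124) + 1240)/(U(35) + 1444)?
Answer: 1444/6408480671 ≈ 2.2533e-7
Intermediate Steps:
U(j) = 0 (U(j) = -2*0 = 0)
r(D, H) = 279/361 + D/1444 (r(D, H) = ((D - 124) + 1240)/(0 + 1444) = ((-124 + D) + 1240)/1444 = (1116 + D)*(1/1444) = 279/361 + D/1444)
1/(4438004 + r(1779, -1593)) = 1/(4438004 + (279/361 + (1/1444)*1779)) = 1/(4438004 + (279/361 + 1779/1444)) = 1/(4438004 + 2895/1444) = 1/(6408480671/1444) = 1444/6408480671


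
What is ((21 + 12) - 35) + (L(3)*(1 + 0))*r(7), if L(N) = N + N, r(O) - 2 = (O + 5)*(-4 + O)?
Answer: 226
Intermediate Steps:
r(O) = 2 + (-4 + O)*(5 + O) (r(O) = 2 + (O + 5)*(-4 + O) = 2 + (5 + O)*(-4 + O) = 2 + (-4 + O)*(5 + O))
L(N) = 2*N
((21 + 12) - 35) + (L(3)*(1 + 0))*r(7) = ((21 + 12) - 35) + ((2*3)*(1 + 0))*(-18 + 7 + 7²) = (33 - 35) + (6*1)*(-18 + 7 + 49) = -2 + 6*38 = -2 + 228 = 226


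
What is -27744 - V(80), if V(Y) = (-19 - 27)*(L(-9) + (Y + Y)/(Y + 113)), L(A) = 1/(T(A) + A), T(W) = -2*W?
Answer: -48116210/1737 ≈ -27701.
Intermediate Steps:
L(A) = -1/A (L(A) = 1/(-2*A + A) = 1/(-A) = -1/A)
V(Y) = -46/9 - 92*Y/(113 + Y) (V(Y) = (-19 - 27)*(-1/(-9) + (Y + Y)/(Y + 113)) = -46*(-1*(-1/9) + (2*Y)/(113 + Y)) = -46*(1/9 + 2*Y/(113 + Y)) = -46/9 - 92*Y/(113 + Y))
-27744 - V(80) = -27744 - 46*(-113 - 19*80)/(9*(113 + 80)) = -27744 - 46*(-113 - 1520)/(9*193) = -27744 - 46*(-1633)/(9*193) = -27744 - 1*(-75118/1737) = -27744 + 75118/1737 = -48116210/1737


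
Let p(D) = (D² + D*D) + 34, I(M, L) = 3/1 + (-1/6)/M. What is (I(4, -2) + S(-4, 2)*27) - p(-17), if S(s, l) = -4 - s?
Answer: -14617/24 ≈ -609.04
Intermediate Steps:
I(M, L) = 3 - 1/(6*M) (I(M, L) = 3*1 + (-1*⅙)/M = 3 - 1/(6*M))
p(D) = 34 + 2*D² (p(D) = (D² + D²) + 34 = 2*D² + 34 = 34 + 2*D²)
(I(4, -2) + S(-4, 2)*27) - p(-17) = ((3 - ⅙/4) + (-4 - 1*(-4))*27) - (34 + 2*(-17)²) = ((3 - ⅙*¼) + (-4 + 4)*27) - (34 + 2*289) = ((3 - 1/24) + 0*27) - (34 + 578) = (71/24 + 0) - 1*612 = 71/24 - 612 = -14617/24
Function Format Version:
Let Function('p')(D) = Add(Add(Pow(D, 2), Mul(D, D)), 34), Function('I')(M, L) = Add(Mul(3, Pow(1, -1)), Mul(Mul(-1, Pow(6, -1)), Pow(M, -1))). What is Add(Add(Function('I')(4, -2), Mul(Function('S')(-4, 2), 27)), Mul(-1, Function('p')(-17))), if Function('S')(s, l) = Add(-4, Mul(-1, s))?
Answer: Rational(-14617, 24) ≈ -609.04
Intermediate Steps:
Function('I')(M, L) = Add(3, Mul(Rational(-1, 6), Pow(M, -1))) (Function('I')(M, L) = Add(Mul(3, 1), Mul(Mul(-1, Rational(1, 6)), Pow(M, -1))) = Add(3, Mul(Rational(-1, 6), Pow(M, -1))))
Function('p')(D) = Add(34, Mul(2, Pow(D, 2))) (Function('p')(D) = Add(Add(Pow(D, 2), Pow(D, 2)), 34) = Add(Mul(2, Pow(D, 2)), 34) = Add(34, Mul(2, Pow(D, 2))))
Add(Add(Function('I')(4, -2), Mul(Function('S')(-4, 2), 27)), Mul(-1, Function('p')(-17))) = Add(Add(Add(3, Mul(Rational(-1, 6), Pow(4, -1))), Mul(Add(-4, Mul(-1, -4)), 27)), Mul(-1, Add(34, Mul(2, Pow(-17, 2))))) = Add(Add(Add(3, Mul(Rational(-1, 6), Rational(1, 4))), Mul(Add(-4, 4), 27)), Mul(-1, Add(34, Mul(2, 289)))) = Add(Add(Add(3, Rational(-1, 24)), Mul(0, 27)), Mul(-1, Add(34, 578))) = Add(Add(Rational(71, 24), 0), Mul(-1, 612)) = Add(Rational(71, 24), -612) = Rational(-14617, 24)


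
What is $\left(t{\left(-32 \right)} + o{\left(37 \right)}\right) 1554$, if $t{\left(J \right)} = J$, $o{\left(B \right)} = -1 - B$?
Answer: $-108780$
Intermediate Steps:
$\left(t{\left(-32 \right)} + o{\left(37 \right)}\right) 1554 = \left(-32 - 38\right) 1554 = \left(-70\right) 1554 = -108780$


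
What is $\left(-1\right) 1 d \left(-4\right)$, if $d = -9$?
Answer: $-36$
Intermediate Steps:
$\left(-1\right) 1 d \left(-4\right) = \left(-1\right) 1 \left(-9\right) \left(-4\right) = \left(-1\right) \left(-9\right) \left(-4\right) = 9 \left(-4\right) = -36$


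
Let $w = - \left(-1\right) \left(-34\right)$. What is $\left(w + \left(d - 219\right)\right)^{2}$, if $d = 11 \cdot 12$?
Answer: $14641$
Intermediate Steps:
$w = -34$ ($w = \left(-1\right) 34 = -34$)
$d = 132$
$\left(w + \left(d - 219\right)\right)^{2} = \left(-34 + \left(132 - 219\right)\right)^{2} = \left(-34 - 87\right)^{2} = \left(-121\right)^{2} = 14641$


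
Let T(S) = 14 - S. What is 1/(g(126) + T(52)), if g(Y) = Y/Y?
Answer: -1/37 ≈ -0.027027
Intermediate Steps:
g(Y) = 1
1/(g(126) + T(52)) = 1/(1 + (14 - 1*52)) = 1/(1 + (14 - 52)) = 1/(1 - 38) = 1/(-37) = -1/37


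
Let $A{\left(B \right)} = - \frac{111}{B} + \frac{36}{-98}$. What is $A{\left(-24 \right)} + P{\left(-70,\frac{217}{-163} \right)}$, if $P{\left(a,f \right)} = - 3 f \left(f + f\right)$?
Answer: $- \frac{66409667}{10415048} \approx -6.3763$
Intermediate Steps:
$A{\left(B \right)} = - \frac{18}{49} - \frac{111}{B}$ ($A{\left(B \right)} = - \frac{111}{B} + 36 \left(- \frac{1}{98}\right) = - \frac{111}{B} - \frac{18}{49} = - \frac{18}{49} - \frac{111}{B}$)
$P{\left(a,f \right)} = - 6 f^{2}$ ($P{\left(a,f \right)} = - 3 f 2 f = - 3 \cdot 2 f^{2} = - 6 f^{2}$)
$A{\left(-24 \right)} + P{\left(-70,\frac{217}{-163} \right)} = \left(- \frac{18}{49} - \frac{111}{-24}\right) - 6 \left(\frac{217}{-163}\right)^{2} = \left(- \frac{18}{49} - - \frac{37}{8}\right) - 6 \left(217 \left(- \frac{1}{163}\right)\right)^{2} = \left(- \frac{18}{49} + \frac{37}{8}\right) - 6 \left(- \frac{217}{163}\right)^{2} = \frac{1669}{392} - \frac{282534}{26569} = - \frac{66409667}{10415048}$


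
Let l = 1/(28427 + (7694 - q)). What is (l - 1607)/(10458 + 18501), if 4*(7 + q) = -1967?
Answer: -235391749/4241885361 ≈ -0.055492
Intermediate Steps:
q = -1995/4 (q = -7 + (¼)*(-1967) = -7 - 1967/4 = -1995/4 ≈ -498.75)
l = 4/146479 (l = 1/(28427 + (7694 - 1*(-1995/4))) = 1/(28427 + (7694 + 1995/4)) = 1/(28427 + 32771/4) = 1/(146479/4) = 4/146479 ≈ 2.7308e-5)
(l - 1607)/(10458 + 18501) = (4/146479 - 1607)/(10458 + 18501) = -235391749/146479/28959 = -235391749/146479*1/28959 = -235391749/4241885361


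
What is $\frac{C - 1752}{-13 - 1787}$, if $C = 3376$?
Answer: $- \frac{203}{225} \approx -0.90222$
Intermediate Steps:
$\frac{C - 1752}{-13 - 1787} = \frac{3376 - 1752}{-13 - 1787} = \frac{1624}{-13 - 1787} = \frac{1624}{-1800} = 1624 \left(- \frac{1}{1800}\right) = - \frac{203}{225}$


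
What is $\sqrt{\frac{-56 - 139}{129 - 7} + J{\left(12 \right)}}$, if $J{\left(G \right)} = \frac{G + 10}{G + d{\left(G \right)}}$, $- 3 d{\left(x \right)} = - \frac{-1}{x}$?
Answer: $\frac{\sqrt{661428978}}{52582} \approx 0.48911$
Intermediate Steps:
$d{\left(x \right)} = - \frac{1}{3 x}$ ($d{\left(x \right)} = - \frac{\left(-1\right) \left(- \frac{1}{x}\right)}{3} = - \frac{1}{3 x}$)
$J{\left(G \right)} = \frac{10 + G}{G - \frac{1}{3 G}}$ ($J{\left(G \right)} = \frac{G + 10}{G - \frac{1}{3 G}} = \frac{10 + G}{G - \frac{1}{3 G}}$)
$\sqrt{\frac{-56 - 139}{129 - 7} + J{\left(12 \right)}} = \sqrt{\frac{-56 - 139}{129 - 7} + 3 \cdot 12 \frac{1}{-1 + 3 \cdot 12^{2}} \left(10 + 12\right)} = \sqrt{- \frac{195}{122} + 3 \cdot 12 \frac{1}{-1 + 3 \cdot 144} \cdot 22} = \sqrt{\left(-195\right) \frac{1}{122} + 3 \cdot 12 \frac{1}{-1 + 432} \cdot 22} = \sqrt{- \frac{195}{122} + 3 \cdot 12 \cdot \frac{1}{431} \cdot 22} = \sqrt{- \frac{195}{122} + \frac{792}{431}} = \sqrt{\frac{12579}{52582}} = \frac{\sqrt{661428978}}{52582}$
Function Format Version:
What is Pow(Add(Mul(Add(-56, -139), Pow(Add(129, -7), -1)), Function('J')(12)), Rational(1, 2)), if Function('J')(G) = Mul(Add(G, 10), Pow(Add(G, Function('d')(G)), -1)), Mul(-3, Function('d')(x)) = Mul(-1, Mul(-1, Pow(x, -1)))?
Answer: Mul(Rational(1, 52582), Pow(661428978, Rational(1, 2))) ≈ 0.48911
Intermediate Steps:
Function('d')(x) = Mul(Rational(-1, 3), Pow(x, -1)) (Function('d')(x) = Mul(Rational(-1, 3), Mul(-1, Mul(-1, Pow(x, -1)))) = Mul(Rational(-1, 3), Pow(x, -1)))
Function('J')(G) = Mul(Pow(Add(G, Mul(Rational(-1, 3), Pow(G, -1))), -1), Add(10, G)) (Function('J')(G) = Mul(Add(G, 10), Pow(Add(G, Mul(Rational(-1, 3), Pow(G, -1))), -1)) = Mul(Add(10, G), Pow(Add(G, Mul(Rational(-1, 3), Pow(G, -1))), -1)) = Mul(Pow(Add(G, Mul(Rational(-1, 3), Pow(G, -1))), -1), Add(10, G)))
Pow(Add(Mul(Add(-56, -139), Pow(Add(129, -7), -1)), Function('J')(12)), Rational(1, 2)) = Pow(Add(Mul(Add(-56, -139), Pow(Add(129, -7), -1)), Mul(3, 12, Pow(Add(-1, Mul(3, Pow(12, 2))), -1), Add(10, 12))), Rational(1, 2)) = Pow(Add(Mul(-195, Pow(122, -1)), Mul(3, 12, Pow(Add(-1, Mul(3, 144)), -1), 22)), Rational(1, 2)) = Pow(Add(Mul(-195, Rational(1, 122)), Mul(3, 12, Pow(Add(-1, 432), -1), 22)), Rational(1, 2)) = Pow(Add(Rational(-195, 122), Mul(3, 12, Pow(431, -1), 22)), Rational(1, 2)) = Pow(Add(Rational(-195, 122), Mul(3, 12, Rational(1, 431), 22)), Rational(1, 2)) = Pow(Add(Rational(-195, 122), Rational(792, 431)), Rational(1, 2)) = Pow(Rational(12579, 52582), Rational(1, 2)) = Mul(Rational(1, 52582), Pow(661428978, Rational(1, 2)))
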